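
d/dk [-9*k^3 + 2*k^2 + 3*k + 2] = -27*k^2 + 4*k + 3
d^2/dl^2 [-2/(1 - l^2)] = 4*(3*l^2 + 1)/(l^2 - 1)^3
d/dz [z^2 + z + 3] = 2*z + 1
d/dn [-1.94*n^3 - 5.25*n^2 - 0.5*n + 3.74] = -5.82*n^2 - 10.5*n - 0.5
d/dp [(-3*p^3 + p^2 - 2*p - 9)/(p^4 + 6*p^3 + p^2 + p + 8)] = (3*p^6 - 2*p^5 - 3*p^4 + 54*p^3 + 93*p^2 + 34*p - 7)/(p^8 + 12*p^7 + 38*p^6 + 14*p^5 + 29*p^4 + 98*p^3 + 17*p^2 + 16*p + 64)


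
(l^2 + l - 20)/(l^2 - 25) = (l - 4)/(l - 5)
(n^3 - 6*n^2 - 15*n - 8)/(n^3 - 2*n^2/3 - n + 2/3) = 3*(n^2 - 7*n - 8)/(3*n^2 - 5*n + 2)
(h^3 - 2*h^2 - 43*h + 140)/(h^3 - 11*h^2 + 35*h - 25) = (h^2 + 3*h - 28)/(h^2 - 6*h + 5)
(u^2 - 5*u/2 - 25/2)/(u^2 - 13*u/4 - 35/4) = 2*(2*u + 5)/(4*u + 7)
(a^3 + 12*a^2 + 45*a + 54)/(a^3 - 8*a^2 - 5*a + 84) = (a^2 + 9*a + 18)/(a^2 - 11*a + 28)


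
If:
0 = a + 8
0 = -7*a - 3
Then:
No Solution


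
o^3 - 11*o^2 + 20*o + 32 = (o - 8)*(o - 4)*(o + 1)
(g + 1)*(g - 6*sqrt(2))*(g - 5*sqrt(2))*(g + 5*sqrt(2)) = g^4 - 6*sqrt(2)*g^3 + g^3 - 50*g^2 - 6*sqrt(2)*g^2 - 50*g + 300*sqrt(2)*g + 300*sqrt(2)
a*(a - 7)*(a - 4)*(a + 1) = a^4 - 10*a^3 + 17*a^2 + 28*a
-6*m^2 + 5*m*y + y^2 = (-m + y)*(6*m + y)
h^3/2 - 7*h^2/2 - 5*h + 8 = (h/2 + 1)*(h - 8)*(h - 1)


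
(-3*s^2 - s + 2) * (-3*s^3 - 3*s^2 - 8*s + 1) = 9*s^5 + 12*s^4 + 21*s^3 - s^2 - 17*s + 2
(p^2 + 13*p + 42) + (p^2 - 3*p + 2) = 2*p^2 + 10*p + 44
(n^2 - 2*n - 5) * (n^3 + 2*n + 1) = n^5 - 2*n^4 - 3*n^3 - 3*n^2 - 12*n - 5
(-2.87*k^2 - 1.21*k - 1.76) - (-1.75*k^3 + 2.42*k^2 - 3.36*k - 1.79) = 1.75*k^3 - 5.29*k^2 + 2.15*k + 0.03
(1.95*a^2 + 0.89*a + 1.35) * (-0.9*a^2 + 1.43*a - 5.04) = -1.755*a^4 + 1.9875*a^3 - 9.7703*a^2 - 2.5551*a - 6.804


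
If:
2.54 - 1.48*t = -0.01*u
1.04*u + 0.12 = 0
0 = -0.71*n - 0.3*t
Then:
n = -0.72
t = 1.72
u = -0.12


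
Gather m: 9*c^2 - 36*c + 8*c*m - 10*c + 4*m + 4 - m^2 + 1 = 9*c^2 - 46*c - m^2 + m*(8*c + 4) + 5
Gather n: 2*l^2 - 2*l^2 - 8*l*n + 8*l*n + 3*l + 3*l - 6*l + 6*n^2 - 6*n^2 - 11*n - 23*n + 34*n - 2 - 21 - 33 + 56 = 0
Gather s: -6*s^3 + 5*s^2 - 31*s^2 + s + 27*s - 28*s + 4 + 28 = -6*s^3 - 26*s^2 + 32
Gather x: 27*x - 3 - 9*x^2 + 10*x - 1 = -9*x^2 + 37*x - 4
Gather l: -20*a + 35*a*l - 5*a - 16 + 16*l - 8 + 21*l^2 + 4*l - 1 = -25*a + 21*l^2 + l*(35*a + 20) - 25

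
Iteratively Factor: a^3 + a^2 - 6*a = (a - 2)*(a^2 + 3*a) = (a - 2)*(a + 3)*(a)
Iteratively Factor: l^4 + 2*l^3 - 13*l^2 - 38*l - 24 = (l + 1)*(l^3 + l^2 - 14*l - 24) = (l + 1)*(l + 2)*(l^2 - l - 12) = (l - 4)*(l + 1)*(l + 2)*(l + 3)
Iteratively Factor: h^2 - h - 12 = (h - 4)*(h + 3)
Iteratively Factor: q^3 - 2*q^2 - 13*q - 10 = (q + 2)*(q^2 - 4*q - 5) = (q + 1)*(q + 2)*(q - 5)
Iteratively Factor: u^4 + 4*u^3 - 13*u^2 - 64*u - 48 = (u - 4)*(u^3 + 8*u^2 + 19*u + 12) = (u - 4)*(u + 4)*(u^2 + 4*u + 3) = (u - 4)*(u + 3)*(u + 4)*(u + 1)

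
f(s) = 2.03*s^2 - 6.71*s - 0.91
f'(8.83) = 29.14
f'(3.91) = 9.16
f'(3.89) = 9.08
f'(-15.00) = -67.61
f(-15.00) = 556.49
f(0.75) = -4.80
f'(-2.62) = -17.35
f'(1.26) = -1.59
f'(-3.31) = -20.15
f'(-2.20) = -15.64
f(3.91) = 3.89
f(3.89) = 3.71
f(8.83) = 98.12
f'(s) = 4.06*s - 6.71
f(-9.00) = 223.91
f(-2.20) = 23.68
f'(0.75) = -3.66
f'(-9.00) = -43.25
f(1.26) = -6.14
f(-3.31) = 43.54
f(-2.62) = 30.60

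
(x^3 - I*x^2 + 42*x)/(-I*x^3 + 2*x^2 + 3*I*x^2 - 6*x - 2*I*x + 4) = x*(I*x^2 + x + 42*I)/(x^3 + x^2*(-3 + 2*I) + 2*x*(1 - 3*I) + 4*I)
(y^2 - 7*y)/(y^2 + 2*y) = (y - 7)/(y + 2)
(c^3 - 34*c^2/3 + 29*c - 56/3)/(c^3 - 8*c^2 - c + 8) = (c - 7/3)/(c + 1)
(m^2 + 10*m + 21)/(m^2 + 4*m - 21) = (m + 3)/(m - 3)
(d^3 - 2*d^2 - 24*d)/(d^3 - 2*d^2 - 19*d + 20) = d*(d - 6)/(d^2 - 6*d + 5)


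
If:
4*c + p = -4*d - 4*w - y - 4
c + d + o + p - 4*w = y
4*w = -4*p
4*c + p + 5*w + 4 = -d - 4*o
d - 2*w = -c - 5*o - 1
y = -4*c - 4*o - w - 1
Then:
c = -73/344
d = -31/43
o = -63/344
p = 73/172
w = -73/172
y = 173/172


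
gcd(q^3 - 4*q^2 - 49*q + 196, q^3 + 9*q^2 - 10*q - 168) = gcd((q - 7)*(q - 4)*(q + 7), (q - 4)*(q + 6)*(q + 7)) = q^2 + 3*q - 28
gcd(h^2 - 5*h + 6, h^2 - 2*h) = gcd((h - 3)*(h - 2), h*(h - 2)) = h - 2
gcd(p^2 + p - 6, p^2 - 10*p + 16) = p - 2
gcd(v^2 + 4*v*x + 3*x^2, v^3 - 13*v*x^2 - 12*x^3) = v^2 + 4*v*x + 3*x^2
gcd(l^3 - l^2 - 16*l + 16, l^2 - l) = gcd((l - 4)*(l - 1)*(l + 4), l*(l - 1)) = l - 1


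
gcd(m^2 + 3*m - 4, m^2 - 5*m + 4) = m - 1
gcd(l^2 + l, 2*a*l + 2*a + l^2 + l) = l + 1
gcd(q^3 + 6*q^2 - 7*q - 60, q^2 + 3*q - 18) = q - 3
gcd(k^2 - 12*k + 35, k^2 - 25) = k - 5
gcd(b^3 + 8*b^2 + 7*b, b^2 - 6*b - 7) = b + 1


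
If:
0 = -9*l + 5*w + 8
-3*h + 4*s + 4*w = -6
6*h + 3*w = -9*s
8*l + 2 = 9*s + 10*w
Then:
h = -1070/41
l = -1278/41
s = 1502/41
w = -2366/41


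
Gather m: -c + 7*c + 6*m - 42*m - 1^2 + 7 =6*c - 36*m + 6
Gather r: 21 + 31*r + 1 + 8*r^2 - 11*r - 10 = 8*r^2 + 20*r + 12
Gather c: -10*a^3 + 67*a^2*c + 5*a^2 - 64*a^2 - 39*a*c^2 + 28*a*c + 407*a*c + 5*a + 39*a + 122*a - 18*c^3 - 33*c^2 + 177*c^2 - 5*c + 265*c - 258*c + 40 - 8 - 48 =-10*a^3 - 59*a^2 + 166*a - 18*c^3 + c^2*(144 - 39*a) + c*(67*a^2 + 435*a + 2) - 16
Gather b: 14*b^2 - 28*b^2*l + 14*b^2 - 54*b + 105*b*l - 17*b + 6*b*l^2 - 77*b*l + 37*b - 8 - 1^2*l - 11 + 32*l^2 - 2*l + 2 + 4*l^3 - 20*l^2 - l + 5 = b^2*(28 - 28*l) + b*(6*l^2 + 28*l - 34) + 4*l^3 + 12*l^2 - 4*l - 12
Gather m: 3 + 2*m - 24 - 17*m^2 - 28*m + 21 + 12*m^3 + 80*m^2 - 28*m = 12*m^3 + 63*m^2 - 54*m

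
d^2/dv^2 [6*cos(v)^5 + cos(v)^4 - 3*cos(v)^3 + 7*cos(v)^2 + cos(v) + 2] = -150*cos(v)^5 - 16*cos(v)^4 + 147*cos(v)^3 - 16*cos(v)^2 - 19*cos(v) + 14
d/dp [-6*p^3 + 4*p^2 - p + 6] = -18*p^2 + 8*p - 1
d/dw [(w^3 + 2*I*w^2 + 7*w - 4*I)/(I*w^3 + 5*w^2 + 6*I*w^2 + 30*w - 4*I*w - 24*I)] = (w^2*(-7 - 6*I) + w*(-48 + 8*I) + 16 - 48*I)/(w^4 + w^3*(12 - 8*I) + w^2*(20 - 96*I) + w*(-192 - 288*I) - 576)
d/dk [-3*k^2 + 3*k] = 3 - 6*k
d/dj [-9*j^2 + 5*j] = 5 - 18*j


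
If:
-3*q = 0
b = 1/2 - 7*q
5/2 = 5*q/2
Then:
No Solution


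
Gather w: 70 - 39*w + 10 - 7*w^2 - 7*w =-7*w^2 - 46*w + 80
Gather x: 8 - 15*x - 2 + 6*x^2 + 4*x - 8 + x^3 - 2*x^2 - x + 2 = x^3 + 4*x^2 - 12*x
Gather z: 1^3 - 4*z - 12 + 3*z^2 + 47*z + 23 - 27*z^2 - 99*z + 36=-24*z^2 - 56*z + 48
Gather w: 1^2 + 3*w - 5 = 3*w - 4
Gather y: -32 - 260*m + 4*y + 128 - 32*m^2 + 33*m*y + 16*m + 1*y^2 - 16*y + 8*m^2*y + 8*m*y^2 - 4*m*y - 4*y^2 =-32*m^2 - 244*m + y^2*(8*m - 3) + y*(8*m^2 + 29*m - 12) + 96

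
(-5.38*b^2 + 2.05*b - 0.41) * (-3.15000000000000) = 16.947*b^2 - 6.4575*b + 1.2915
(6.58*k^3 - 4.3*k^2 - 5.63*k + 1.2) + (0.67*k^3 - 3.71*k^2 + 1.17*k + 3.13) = 7.25*k^3 - 8.01*k^2 - 4.46*k + 4.33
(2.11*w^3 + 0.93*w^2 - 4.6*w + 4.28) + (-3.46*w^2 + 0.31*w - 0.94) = 2.11*w^3 - 2.53*w^2 - 4.29*w + 3.34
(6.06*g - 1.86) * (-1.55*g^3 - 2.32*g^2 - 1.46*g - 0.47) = -9.393*g^4 - 11.1762*g^3 - 4.5324*g^2 - 0.1326*g + 0.8742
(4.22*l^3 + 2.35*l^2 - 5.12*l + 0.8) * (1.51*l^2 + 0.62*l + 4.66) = 6.3722*l^5 + 6.1649*l^4 + 13.391*l^3 + 8.9846*l^2 - 23.3632*l + 3.728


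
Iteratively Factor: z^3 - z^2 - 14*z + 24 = (z + 4)*(z^2 - 5*z + 6) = (z - 2)*(z + 4)*(z - 3)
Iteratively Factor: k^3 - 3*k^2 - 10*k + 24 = (k - 4)*(k^2 + k - 6) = (k - 4)*(k - 2)*(k + 3)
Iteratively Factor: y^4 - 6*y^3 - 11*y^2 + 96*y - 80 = (y - 4)*(y^3 - 2*y^2 - 19*y + 20) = (y - 5)*(y - 4)*(y^2 + 3*y - 4) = (y - 5)*(y - 4)*(y + 4)*(y - 1)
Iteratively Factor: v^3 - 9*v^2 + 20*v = (v)*(v^2 - 9*v + 20) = v*(v - 5)*(v - 4)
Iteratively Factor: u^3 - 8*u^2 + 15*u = (u)*(u^2 - 8*u + 15) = u*(u - 5)*(u - 3)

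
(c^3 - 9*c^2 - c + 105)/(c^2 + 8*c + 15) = (c^2 - 12*c + 35)/(c + 5)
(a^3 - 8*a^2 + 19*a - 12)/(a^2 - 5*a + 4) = a - 3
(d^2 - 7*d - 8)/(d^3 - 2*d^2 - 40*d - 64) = (d + 1)/(d^2 + 6*d + 8)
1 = 1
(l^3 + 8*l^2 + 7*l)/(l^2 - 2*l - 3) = l*(l + 7)/(l - 3)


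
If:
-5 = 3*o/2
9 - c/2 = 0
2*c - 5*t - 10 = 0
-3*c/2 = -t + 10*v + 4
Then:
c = 18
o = -10/3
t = 26/5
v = -129/50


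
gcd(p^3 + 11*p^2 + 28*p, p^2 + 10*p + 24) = p + 4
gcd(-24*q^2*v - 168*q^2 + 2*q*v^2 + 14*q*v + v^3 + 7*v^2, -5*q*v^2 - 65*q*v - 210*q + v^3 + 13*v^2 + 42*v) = v + 7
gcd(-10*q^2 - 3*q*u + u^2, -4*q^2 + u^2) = 2*q + u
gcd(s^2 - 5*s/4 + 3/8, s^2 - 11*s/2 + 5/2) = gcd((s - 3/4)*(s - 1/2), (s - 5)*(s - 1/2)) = s - 1/2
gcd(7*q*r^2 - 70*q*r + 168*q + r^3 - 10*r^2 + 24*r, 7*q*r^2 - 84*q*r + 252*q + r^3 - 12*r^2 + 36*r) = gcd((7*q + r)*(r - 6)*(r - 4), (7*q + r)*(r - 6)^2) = 7*q*r - 42*q + r^2 - 6*r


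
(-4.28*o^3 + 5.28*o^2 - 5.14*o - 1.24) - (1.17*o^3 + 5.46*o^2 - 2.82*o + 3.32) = -5.45*o^3 - 0.18*o^2 - 2.32*o - 4.56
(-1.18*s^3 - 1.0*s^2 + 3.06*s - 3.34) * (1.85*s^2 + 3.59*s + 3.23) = -2.183*s^5 - 6.0862*s^4 - 1.7404*s^3 + 1.5764*s^2 - 2.1068*s - 10.7882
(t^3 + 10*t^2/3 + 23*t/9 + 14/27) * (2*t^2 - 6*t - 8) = 2*t^5 + 2*t^4/3 - 206*t^3/9 - 1106*t^2/27 - 212*t/9 - 112/27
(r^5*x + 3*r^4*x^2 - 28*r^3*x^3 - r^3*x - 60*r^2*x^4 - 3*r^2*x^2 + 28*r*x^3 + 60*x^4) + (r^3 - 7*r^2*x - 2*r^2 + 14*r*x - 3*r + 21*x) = r^5*x + 3*r^4*x^2 - 28*r^3*x^3 - r^3*x + r^3 - 60*r^2*x^4 - 3*r^2*x^2 - 7*r^2*x - 2*r^2 + 28*r*x^3 + 14*r*x - 3*r + 60*x^4 + 21*x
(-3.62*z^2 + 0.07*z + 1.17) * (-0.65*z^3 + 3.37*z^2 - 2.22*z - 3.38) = 2.353*z^5 - 12.2449*z^4 + 7.5118*z^3 + 16.0231*z^2 - 2.834*z - 3.9546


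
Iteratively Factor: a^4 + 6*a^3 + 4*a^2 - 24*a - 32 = (a + 4)*(a^3 + 2*a^2 - 4*a - 8) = (a + 2)*(a + 4)*(a^2 - 4) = (a + 2)^2*(a + 4)*(a - 2)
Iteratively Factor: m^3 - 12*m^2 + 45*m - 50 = (m - 5)*(m^2 - 7*m + 10) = (m - 5)*(m - 2)*(m - 5)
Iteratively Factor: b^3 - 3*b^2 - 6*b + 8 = (b + 2)*(b^2 - 5*b + 4) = (b - 1)*(b + 2)*(b - 4)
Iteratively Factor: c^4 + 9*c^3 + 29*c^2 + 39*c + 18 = (c + 3)*(c^3 + 6*c^2 + 11*c + 6) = (c + 3)^2*(c^2 + 3*c + 2) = (c + 2)*(c + 3)^2*(c + 1)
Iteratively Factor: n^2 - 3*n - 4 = (n + 1)*(n - 4)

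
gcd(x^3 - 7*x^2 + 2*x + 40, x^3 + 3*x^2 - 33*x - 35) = x - 5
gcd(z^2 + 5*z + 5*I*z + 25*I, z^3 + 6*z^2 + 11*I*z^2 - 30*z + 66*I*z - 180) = z + 5*I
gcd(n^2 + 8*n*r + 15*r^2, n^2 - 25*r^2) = n + 5*r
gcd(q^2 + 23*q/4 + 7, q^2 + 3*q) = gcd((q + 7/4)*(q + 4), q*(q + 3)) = 1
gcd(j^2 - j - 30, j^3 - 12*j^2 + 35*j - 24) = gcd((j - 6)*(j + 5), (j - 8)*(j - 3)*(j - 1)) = 1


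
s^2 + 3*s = s*(s + 3)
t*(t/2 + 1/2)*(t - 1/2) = t^3/2 + t^2/4 - t/4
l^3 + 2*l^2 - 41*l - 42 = (l - 6)*(l + 1)*(l + 7)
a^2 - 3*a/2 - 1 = (a - 2)*(a + 1/2)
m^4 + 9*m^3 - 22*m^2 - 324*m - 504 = (m - 6)*(m + 2)*(m + 6)*(m + 7)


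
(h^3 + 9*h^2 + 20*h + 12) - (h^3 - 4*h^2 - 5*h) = 13*h^2 + 25*h + 12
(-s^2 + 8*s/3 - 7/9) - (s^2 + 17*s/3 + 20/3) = -2*s^2 - 3*s - 67/9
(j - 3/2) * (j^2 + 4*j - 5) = j^3 + 5*j^2/2 - 11*j + 15/2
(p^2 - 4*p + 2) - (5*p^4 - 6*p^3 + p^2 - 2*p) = -5*p^4 + 6*p^3 - 2*p + 2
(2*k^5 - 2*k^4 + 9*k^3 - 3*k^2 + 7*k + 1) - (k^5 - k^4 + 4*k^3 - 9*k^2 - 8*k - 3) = k^5 - k^4 + 5*k^3 + 6*k^2 + 15*k + 4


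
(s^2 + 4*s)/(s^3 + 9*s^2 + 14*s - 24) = s/(s^2 + 5*s - 6)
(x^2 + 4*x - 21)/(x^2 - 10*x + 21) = (x + 7)/(x - 7)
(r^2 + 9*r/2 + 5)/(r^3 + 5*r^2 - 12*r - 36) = (r + 5/2)/(r^2 + 3*r - 18)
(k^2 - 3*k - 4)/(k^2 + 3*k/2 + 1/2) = 2*(k - 4)/(2*k + 1)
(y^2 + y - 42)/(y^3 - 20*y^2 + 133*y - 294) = (y + 7)/(y^2 - 14*y + 49)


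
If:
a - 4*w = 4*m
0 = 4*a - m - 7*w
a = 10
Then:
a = 10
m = -15/4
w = 25/4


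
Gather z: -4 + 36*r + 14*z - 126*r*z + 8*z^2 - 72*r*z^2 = 36*r + z^2*(8 - 72*r) + z*(14 - 126*r) - 4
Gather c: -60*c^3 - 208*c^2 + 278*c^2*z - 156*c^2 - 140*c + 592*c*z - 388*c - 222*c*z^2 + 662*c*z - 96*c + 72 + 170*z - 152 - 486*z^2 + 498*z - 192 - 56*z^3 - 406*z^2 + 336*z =-60*c^3 + c^2*(278*z - 364) + c*(-222*z^2 + 1254*z - 624) - 56*z^3 - 892*z^2 + 1004*z - 272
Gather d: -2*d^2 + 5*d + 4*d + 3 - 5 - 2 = -2*d^2 + 9*d - 4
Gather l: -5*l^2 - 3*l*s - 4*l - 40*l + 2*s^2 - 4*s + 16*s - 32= -5*l^2 + l*(-3*s - 44) + 2*s^2 + 12*s - 32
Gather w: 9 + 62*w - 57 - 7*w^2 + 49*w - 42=-7*w^2 + 111*w - 90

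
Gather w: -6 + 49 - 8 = 35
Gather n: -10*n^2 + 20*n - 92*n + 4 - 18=-10*n^2 - 72*n - 14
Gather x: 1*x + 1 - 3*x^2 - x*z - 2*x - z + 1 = -3*x^2 + x*(-z - 1) - z + 2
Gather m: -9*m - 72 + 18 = -9*m - 54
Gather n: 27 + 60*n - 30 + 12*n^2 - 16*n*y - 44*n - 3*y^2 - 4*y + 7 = 12*n^2 + n*(16 - 16*y) - 3*y^2 - 4*y + 4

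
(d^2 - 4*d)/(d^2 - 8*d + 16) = d/(d - 4)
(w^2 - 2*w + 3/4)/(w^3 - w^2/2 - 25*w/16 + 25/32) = 8*(2*w - 3)/(16*w^2 - 25)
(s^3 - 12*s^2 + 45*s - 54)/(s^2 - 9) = (s^2 - 9*s + 18)/(s + 3)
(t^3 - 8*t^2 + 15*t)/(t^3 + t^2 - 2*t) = (t^2 - 8*t + 15)/(t^2 + t - 2)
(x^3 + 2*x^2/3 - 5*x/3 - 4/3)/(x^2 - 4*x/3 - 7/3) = (3*x^2 - x - 4)/(3*x - 7)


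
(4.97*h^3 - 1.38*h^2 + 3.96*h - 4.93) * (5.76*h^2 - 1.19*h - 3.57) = 28.6272*h^5 - 13.8631*h^4 + 6.7089*h^3 - 28.1826*h^2 - 8.2705*h + 17.6001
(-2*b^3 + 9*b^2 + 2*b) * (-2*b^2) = 4*b^5 - 18*b^4 - 4*b^3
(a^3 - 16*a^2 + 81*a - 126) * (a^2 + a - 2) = a^5 - 15*a^4 + 63*a^3 - 13*a^2 - 288*a + 252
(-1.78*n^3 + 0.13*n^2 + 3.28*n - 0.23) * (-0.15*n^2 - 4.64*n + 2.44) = 0.267*n^5 + 8.2397*n^4 - 5.4384*n^3 - 14.8675*n^2 + 9.0704*n - 0.5612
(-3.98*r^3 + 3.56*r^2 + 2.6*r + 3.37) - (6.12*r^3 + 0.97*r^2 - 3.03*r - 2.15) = -10.1*r^3 + 2.59*r^2 + 5.63*r + 5.52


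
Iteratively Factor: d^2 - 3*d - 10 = (d - 5)*(d + 2)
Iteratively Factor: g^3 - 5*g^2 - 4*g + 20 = (g + 2)*(g^2 - 7*g + 10) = (g - 5)*(g + 2)*(g - 2)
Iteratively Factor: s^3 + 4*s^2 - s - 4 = (s + 4)*(s^2 - 1) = (s - 1)*(s + 4)*(s + 1)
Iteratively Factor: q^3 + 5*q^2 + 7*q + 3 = (q + 1)*(q^2 + 4*q + 3) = (q + 1)*(q + 3)*(q + 1)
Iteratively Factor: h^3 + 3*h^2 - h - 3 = (h + 3)*(h^2 - 1) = (h - 1)*(h + 3)*(h + 1)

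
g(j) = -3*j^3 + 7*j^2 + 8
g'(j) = -9*j^2 + 14*j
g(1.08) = 12.39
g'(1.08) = 4.62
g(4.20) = -90.78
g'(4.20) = -99.96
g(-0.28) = 8.61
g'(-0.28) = -4.63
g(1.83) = 13.06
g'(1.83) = -4.52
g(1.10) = 12.48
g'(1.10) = 4.51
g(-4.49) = 420.68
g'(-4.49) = -244.30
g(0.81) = 11.00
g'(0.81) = 5.44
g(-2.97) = 148.34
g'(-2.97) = -120.97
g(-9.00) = 2762.00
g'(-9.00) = -855.00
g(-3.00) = 152.00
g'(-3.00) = -123.00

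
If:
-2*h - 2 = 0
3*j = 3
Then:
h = -1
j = 1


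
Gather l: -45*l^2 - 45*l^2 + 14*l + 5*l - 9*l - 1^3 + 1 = -90*l^2 + 10*l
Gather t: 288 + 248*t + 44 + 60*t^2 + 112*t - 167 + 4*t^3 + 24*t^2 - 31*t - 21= 4*t^3 + 84*t^2 + 329*t + 144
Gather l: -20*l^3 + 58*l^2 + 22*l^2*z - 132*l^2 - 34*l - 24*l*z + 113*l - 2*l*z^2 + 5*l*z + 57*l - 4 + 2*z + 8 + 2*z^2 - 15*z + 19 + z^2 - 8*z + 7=-20*l^3 + l^2*(22*z - 74) + l*(-2*z^2 - 19*z + 136) + 3*z^2 - 21*z + 30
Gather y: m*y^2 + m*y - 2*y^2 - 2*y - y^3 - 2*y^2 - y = -y^3 + y^2*(m - 4) + y*(m - 3)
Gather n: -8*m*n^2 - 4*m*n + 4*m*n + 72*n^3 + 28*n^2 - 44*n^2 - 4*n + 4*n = 72*n^3 + n^2*(-8*m - 16)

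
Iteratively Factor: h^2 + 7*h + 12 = (h + 4)*(h + 3)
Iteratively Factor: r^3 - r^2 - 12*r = (r)*(r^2 - r - 12) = r*(r + 3)*(r - 4)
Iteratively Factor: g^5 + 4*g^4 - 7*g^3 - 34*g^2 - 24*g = (g + 1)*(g^4 + 3*g^3 - 10*g^2 - 24*g) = (g + 1)*(g + 2)*(g^3 + g^2 - 12*g) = g*(g + 1)*(g + 2)*(g^2 + g - 12) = g*(g - 3)*(g + 1)*(g + 2)*(g + 4)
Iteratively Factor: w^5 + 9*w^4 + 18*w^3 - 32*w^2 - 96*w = (w)*(w^4 + 9*w^3 + 18*w^2 - 32*w - 96) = w*(w - 2)*(w^3 + 11*w^2 + 40*w + 48) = w*(w - 2)*(w + 4)*(w^2 + 7*w + 12) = w*(w - 2)*(w + 3)*(w + 4)*(w + 4)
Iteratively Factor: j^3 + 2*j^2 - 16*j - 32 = (j + 2)*(j^2 - 16) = (j - 4)*(j + 2)*(j + 4)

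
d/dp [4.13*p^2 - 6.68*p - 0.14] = 8.26*p - 6.68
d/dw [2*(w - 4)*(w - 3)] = 4*w - 14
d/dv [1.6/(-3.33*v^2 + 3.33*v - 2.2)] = (10.656*v - 5.328)/(3.33*v^2 - 3.33*v + 2.2)^2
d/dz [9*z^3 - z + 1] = 27*z^2 - 1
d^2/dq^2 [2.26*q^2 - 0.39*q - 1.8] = 4.52000000000000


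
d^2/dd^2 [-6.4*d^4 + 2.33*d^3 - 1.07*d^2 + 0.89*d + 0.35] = -76.8*d^2 + 13.98*d - 2.14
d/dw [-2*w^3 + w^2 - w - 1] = -6*w^2 + 2*w - 1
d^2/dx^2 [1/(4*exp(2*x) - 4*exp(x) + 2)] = ((1 - 4*exp(x))*(2*exp(2*x) - 2*exp(x) + 1) + 4*(2*exp(x) - 1)^2*exp(x))*exp(x)/(2*exp(2*x) - 2*exp(x) + 1)^3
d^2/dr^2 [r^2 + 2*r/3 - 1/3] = 2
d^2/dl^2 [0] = 0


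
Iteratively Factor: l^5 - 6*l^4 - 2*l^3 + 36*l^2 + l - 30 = (l - 5)*(l^4 - l^3 - 7*l^2 + l + 6) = (l - 5)*(l + 1)*(l^3 - 2*l^2 - 5*l + 6) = (l - 5)*(l - 3)*(l + 1)*(l^2 + l - 2) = (l - 5)*(l - 3)*(l + 1)*(l + 2)*(l - 1)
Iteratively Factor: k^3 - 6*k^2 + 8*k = (k)*(k^2 - 6*k + 8) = k*(k - 2)*(k - 4)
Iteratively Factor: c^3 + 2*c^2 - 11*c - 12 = (c - 3)*(c^2 + 5*c + 4) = (c - 3)*(c + 4)*(c + 1)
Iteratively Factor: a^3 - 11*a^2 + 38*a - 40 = (a - 4)*(a^2 - 7*a + 10) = (a - 5)*(a - 4)*(a - 2)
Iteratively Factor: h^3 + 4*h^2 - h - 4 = (h - 1)*(h^2 + 5*h + 4) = (h - 1)*(h + 4)*(h + 1)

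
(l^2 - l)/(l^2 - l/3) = 3*(l - 1)/(3*l - 1)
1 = 1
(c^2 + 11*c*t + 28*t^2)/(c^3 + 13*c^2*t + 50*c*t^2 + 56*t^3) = 1/(c + 2*t)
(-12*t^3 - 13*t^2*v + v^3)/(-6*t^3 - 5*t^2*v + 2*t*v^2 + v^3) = (4*t - v)/(2*t - v)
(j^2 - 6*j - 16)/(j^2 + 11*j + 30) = (j^2 - 6*j - 16)/(j^2 + 11*j + 30)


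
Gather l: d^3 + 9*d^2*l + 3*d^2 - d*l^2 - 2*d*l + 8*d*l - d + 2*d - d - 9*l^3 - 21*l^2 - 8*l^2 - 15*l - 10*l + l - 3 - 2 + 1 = d^3 + 3*d^2 - 9*l^3 + l^2*(-d - 29) + l*(9*d^2 + 6*d - 24) - 4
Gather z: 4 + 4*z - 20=4*z - 16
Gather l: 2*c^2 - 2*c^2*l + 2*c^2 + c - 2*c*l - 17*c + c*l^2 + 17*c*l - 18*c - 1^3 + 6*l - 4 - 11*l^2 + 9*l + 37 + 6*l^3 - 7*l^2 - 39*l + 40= 4*c^2 - 34*c + 6*l^3 + l^2*(c - 18) + l*(-2*c^2 + 15*c - 24) + 72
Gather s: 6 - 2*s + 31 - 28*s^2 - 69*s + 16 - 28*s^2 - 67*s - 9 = -56*s^2 - 138*s + 44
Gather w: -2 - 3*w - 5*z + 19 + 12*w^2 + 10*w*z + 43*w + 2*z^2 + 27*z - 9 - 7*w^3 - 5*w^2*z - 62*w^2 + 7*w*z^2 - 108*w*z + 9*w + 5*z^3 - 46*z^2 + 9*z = -7*w^3 + w^2*(-5*z - 50) + w*(7*z^2 - 98*z + 49) + 5*z^3 - 44*z^2 + 31*z + 8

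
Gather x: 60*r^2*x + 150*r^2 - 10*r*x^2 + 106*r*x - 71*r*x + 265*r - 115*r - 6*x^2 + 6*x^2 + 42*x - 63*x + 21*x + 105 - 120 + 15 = 150*r^2 - 10*r*x^2 + 150*r + x*(60*r^2 + 35*r)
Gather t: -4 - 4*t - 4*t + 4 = -8*t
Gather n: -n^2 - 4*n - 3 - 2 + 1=-n^2 - 4*n - 4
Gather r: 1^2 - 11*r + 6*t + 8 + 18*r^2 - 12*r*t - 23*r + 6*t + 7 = 18*r^2 + r*(-12*t - 34) + 12*t + 16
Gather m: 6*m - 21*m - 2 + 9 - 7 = -15*m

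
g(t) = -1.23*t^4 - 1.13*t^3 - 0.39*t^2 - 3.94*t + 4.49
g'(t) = -4.92*t^3 - 3.39*t^2 - 0.78*t - 3.94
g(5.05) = -970.85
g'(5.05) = -727.97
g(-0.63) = 6.91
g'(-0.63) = -3.56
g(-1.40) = 7.62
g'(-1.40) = 4.01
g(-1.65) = 5.89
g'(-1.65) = 10.22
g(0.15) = 3.89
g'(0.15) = -4.15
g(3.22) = -182.20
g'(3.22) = -205.86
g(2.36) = -59.99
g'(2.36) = -89.33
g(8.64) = -7641.74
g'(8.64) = -3437.01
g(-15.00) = -58479.16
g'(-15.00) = 15850.01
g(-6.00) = -1335.91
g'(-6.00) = 941.42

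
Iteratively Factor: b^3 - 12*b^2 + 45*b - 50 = (b - 2)*(b^2 - 10*b + 25) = (b - 5)*(b - 2)*(b - 5)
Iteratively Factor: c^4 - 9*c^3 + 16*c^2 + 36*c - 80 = (c - 2)*(c^3 - 7*c^2 + 2*c + 40) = (c - 5)*(c - 2)*(c^2 - 2*c - 8) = (c - 5)*(c - 4)*(c - 2)*(c + 2)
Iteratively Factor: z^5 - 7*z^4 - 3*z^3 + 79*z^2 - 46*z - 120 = (z - 5)*(z^4 - 2*z^3 - 13*z^2 + 14*z + 24) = (z - 5)*(z + 1)*(z^3 - 3*z^2 - 10*z + 24) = (z - 5)*(z - 4)*(z + 1)*(z^2 + z - 6) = (z - 5)*(z - 4)*(z + 1)*(z + 3)*(z - 2)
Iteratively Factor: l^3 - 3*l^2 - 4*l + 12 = (l + 2)*(l^2 - 5*l + 6) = (l - 2)*(l + 2)*(l - 3)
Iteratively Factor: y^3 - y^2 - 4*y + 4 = (y + 2)*(y^2 - 3*y + 2) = (y - 2)*(y + 2)*(y - 1)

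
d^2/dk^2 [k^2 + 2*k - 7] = 2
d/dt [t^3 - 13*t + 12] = 3*t^2 - 13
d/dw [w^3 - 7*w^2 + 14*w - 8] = 3*w^2 - 14*w + 14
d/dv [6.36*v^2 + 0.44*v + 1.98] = 12.72*v + 0.44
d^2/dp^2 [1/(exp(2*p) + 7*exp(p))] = (-(exp(p) + 7)*(4*exp(p) + 7) + 2*(2*exp(p) + 7)^2)*exp(-p)/(exp(p) + 7)^3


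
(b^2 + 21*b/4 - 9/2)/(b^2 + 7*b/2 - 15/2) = (4*b^2 + 21*b - 18)/(2*(2*b^2 + 7*b - 15))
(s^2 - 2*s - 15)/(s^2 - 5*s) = (s + 3)/s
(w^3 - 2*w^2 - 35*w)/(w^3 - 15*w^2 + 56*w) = (w + 5)/(w - 8)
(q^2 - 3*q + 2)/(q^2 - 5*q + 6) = (q - 1)/(q - 3)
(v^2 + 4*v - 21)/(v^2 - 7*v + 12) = (v + 7)/(v - 4)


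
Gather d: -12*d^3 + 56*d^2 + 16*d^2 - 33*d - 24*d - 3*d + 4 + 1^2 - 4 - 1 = -12*d^3 + 72*d^2 - 60*d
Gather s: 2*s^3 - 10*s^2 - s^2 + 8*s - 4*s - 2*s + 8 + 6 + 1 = 2*s^3 - 11*s^2 + 2*s + 15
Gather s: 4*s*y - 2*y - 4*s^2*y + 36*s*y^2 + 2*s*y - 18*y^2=-4*s^2*y + s*(36*y^2 + 6*y) - 18*y^2 - 2*y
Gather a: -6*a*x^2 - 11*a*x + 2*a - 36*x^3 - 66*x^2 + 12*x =a*(-6*x^2 - 11*x + 2) - 36*x^3 - 66*x^2 + 12*x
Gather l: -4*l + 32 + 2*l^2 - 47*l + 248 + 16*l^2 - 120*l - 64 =18*l^2 - 171*l + 216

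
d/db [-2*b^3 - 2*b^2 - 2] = 2*b*(-3*b - 2)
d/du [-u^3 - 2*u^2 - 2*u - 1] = -3*u^2 - 4*u - 2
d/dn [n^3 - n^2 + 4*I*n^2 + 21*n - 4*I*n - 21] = 3*n^2 + n*(-2 + 8*I) + 21 - 4*I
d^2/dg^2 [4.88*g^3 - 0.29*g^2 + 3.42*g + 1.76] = 29.28*g - 0.58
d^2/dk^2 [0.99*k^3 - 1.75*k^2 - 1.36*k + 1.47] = 5.94*k - 3.5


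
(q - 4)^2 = q^2 - 8*q + 16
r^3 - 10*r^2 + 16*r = r*(r - 8)*(r - 2)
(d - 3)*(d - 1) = d^2 - 4*d + 3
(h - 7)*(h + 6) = h^2 - h - 42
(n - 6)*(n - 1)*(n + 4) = n^3 - 3*n^2 - 22*n + 24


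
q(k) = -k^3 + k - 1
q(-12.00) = 1715.00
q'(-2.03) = -11.36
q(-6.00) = 209.00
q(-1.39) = 0.30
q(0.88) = -0.80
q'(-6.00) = -107.00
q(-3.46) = 36.96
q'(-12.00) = -431.00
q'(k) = 1 - 3*k^2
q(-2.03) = 5.34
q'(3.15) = -28.77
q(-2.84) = 19.07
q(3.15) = -29.11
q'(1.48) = -5.57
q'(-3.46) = -34.91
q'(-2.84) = -23.20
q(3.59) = -43.68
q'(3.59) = -37.66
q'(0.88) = -1.32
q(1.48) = -2.76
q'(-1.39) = -4.80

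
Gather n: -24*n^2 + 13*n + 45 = -24*n^2 + 13*n + 45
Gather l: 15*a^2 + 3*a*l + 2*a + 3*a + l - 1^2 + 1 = 15*a^2 + 5*a + l*(3*a + 1)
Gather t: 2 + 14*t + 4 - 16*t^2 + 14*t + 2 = -16*t^2 + 28*t + 8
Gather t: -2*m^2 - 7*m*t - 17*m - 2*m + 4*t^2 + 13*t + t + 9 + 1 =-2*m^2 - 19*m + 4*t^2 + t*(14 - 7*m) + 10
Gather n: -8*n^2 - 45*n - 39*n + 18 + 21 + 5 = -8*n^2 - 84*n + 44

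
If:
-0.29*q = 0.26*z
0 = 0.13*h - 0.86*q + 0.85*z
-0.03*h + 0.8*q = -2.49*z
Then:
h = 0.00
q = 0.00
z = 0.00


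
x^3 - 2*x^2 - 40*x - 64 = (x - 8)*(x + 2)*(x + 4)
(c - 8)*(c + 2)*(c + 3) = c^3 - 3*c^2 - 34*c - 48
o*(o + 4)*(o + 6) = o^3 + 10*o^2 + 24*o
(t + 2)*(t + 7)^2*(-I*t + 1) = -I*t^4 + t^3 - 16*I*t^3 + 16*t^2 - 77*I*t^2 + 77*t - 98*I*t + 98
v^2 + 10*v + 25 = (v + 5)^2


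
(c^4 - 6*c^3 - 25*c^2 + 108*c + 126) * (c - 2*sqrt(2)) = c^5 - 6*c^4 - 2*sqrt(2)*c^4 - 25*c^3 + 12*sqrt(2)*c^3 + 50*sqrt(2)*c^2 + 108*c^2 - 216*sqrt(2)*c + 126*c - 252*sqrt(2)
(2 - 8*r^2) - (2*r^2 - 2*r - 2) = -10*r^2 + 2*r + 4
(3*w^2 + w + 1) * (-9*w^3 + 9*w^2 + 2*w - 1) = -27*w^5 + 18*w^4 + 6*w^3 + 8*w^2 + w - 1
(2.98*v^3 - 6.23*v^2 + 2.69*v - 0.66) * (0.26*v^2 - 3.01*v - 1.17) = 0.7748*v^5 - 10.5896*v^4 + 15.9651*v^3 - 0.979399999999999*v^2 - 1.1607*v + 0.7722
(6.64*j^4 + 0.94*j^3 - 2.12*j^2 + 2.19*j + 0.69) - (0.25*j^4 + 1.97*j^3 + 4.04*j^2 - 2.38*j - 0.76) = 6.39*j^4 - 1.03*j^3 - 6.16*j^2 + 4.57*j + 1.45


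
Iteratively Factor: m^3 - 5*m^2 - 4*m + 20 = (m - 2)*(m^2 - 3*m - 10) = (m - 5)*(m - 2)*(m + 2)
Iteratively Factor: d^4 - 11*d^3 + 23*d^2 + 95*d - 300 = (d - 5)*(d^3 - 6*d^2 - 7*d + 60) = (d - 5)^2*(d^2 - d - 12) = (d - 5)^2*(d - 4)*(d + 3)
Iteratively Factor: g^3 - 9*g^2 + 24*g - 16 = (g - 1)*(g^2 - 8*g + 16) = (g - 4)*(g - 1)*(g - 4)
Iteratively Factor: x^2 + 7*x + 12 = (x + 4)*(x + 3)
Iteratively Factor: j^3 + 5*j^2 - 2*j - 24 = (j + 3)*(j^2 + 2*j - 8) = (j - 2)*(j + 3)*(j + 4)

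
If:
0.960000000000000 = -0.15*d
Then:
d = -6.40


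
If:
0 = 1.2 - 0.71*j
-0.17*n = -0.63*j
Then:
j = 1.69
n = 6.26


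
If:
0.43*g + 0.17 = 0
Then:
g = -0.40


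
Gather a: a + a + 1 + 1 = 2*a + 2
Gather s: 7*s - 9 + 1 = 7*s - 8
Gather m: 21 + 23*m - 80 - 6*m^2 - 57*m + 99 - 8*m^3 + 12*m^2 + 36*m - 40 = -8*m^3 + 6*m^2 + 2*m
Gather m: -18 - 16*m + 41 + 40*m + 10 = 24*m + 33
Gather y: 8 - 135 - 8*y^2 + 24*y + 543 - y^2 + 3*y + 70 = -9*y^2 + 27*y + 486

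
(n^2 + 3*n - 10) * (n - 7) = n^3 - 4*n^2 - 31*n + 70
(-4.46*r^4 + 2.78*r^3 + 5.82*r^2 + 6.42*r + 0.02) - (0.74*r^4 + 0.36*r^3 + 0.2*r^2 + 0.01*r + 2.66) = -5.2*r^4 + 2.42*r^3 + 5.62*r^2 + 6.41*r - 2.64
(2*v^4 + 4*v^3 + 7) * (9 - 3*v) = -6*v^5 + 6*v^4 + 36*v^3 - 21*v + 63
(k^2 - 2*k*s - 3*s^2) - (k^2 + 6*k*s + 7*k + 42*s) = -8*k*s - 7*k - 3*s^2 - 42*s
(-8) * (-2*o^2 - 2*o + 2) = 16*o^2 + 16*o - 16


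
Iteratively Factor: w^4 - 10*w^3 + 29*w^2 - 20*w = (w - 4)*(w^3 - 6*w^2 + 5*w) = (w - 5)*(w - 4)*(w^2 - w) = w*(w - 5)*(w - 4)*(w - 1)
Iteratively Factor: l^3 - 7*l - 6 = (l + 2)*(l^2 - 2*l - 3) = (l + 1)*(l + 2)*(l - 3)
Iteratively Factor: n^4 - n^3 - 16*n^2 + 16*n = (n - 4)*(n^3 + 3*n^2 - 4*n) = n*(n - 4)*(n^2 + 3*n - 4) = n*(n - 4)*(n + 4)*(n - 1)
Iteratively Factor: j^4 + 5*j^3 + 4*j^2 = (j)*(j^3 + 5*j^2 + 4*j) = j*(j + 1)*(j^2 + 4*j) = j^2*(j + 1)*(j + 4)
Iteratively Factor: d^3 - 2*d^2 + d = (d - 1)*(d^2 - d) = (d - 1)^2*(d)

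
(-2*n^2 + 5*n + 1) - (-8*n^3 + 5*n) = 8*n^3 - 2*n^2 + 1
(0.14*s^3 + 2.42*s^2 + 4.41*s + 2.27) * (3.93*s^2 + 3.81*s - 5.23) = 0.5502*s^5 + 10.044*s^4 + 25.8193*s^3 + 13.0666*s^2 - 14.4156*s - 11.8721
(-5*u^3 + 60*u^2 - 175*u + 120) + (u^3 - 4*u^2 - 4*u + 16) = -4*u^3 + 56*u^2 - 179*u + 136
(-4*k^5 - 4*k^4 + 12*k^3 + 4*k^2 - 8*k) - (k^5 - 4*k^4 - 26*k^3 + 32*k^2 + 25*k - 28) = -5*k^5 + 38*k^3 - 28*k^2 - 33*k + 28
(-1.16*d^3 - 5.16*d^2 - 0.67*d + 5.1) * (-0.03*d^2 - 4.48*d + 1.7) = 0.0348*d^5 + 5.3516*d^4 + 21.1649*d^3 - 5.9234*d^2 - 23.987*d + 8.67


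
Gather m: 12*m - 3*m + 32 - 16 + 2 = 9*m + 18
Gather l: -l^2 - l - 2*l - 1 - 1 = -l^2 - 3*l - 2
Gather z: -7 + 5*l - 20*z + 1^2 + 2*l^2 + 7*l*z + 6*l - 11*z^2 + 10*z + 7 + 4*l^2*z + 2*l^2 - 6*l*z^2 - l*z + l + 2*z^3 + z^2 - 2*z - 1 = 4*l^2 + 12*l + 2*z^3 + z^2*(-6*l - 10) + z*(4*l^2 + 6*l - 12)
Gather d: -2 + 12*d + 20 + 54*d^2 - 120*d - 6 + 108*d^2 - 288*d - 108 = 162*d^2 - 396*d - 96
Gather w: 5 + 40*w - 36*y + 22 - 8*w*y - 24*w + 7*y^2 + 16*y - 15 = w*(16 - 8*y) + 7*y^2 - 20*y + 12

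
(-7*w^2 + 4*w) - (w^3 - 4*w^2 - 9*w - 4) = -w^3 - 3*w^2 + 13*w + 4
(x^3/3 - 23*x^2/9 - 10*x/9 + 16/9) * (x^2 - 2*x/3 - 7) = x^5/3 - 25*x^4/9 - 47*x^3/27 + 551*x^2/27 + 178*x/27 - 112/9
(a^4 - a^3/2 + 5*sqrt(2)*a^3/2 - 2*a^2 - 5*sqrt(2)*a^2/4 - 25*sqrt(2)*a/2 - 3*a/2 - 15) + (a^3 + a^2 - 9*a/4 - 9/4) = a^4 + a^3/2 + 5*sqrt(2)*a^3/2 - 5*sqrt(2)*a^2/4 - a^2 - 25*sqrt(2)*a/2 - 15*a/4 - 69/4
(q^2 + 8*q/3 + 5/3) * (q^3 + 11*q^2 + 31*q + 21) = q^5 + 41*q^4/3 + 62*q^3 + 122*q^2 + 323*q/3 + 35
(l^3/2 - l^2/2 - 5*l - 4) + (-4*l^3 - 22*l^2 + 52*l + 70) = -7*l^3/2 - 45*l^2/2 + 47*l + 66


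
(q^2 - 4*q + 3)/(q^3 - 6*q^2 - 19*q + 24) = (q - 3)/(q^2 - 5*q - 24)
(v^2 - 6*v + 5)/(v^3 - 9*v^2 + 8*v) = (v - 5)/(v*(v - 8))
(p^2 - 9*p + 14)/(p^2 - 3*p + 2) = (p - 7)/(p - 1)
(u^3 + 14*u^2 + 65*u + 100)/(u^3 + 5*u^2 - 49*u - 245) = (u^2 + 9*u + 20)/(u^2 - 49)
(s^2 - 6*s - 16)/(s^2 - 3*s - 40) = (s + 2)/(s + 5)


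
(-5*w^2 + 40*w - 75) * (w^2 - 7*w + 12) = -5*w^4 + 75*w^3 - 415*w^2 + 1005*w - 900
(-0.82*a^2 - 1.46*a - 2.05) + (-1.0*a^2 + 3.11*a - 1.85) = -1.82*a^2 + 1.65*a - 3.9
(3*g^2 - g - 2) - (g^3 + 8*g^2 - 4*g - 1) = -g^3 - 5*g^2 + 3*g - 1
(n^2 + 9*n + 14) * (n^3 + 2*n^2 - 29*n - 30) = n^5 + 11*n^4 + 3*n^3 - 263*n^2 - 676*n - 420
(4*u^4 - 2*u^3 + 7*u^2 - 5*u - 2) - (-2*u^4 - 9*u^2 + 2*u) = 6*u^4 - 2*u^3 + 16*u^2 - 7*u - 2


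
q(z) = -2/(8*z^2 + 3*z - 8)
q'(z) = -2*(-16*z - 3)/(8*z^2 + 3*z - 8)^2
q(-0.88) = 0.45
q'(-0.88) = -1.12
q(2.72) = -0.03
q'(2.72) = 0.03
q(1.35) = -0.19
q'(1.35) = 0.44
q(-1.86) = -0.14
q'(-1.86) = -0.27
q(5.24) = -0.01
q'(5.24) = 0.00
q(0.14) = 0.27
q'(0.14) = 0.19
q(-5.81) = -0.01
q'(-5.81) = -0.00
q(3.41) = -0.02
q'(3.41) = 0.01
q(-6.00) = -0.00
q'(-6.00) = 0.00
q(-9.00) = 0.00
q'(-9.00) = 0.00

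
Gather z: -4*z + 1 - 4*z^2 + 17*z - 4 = -4*z^2 + 13*z - 3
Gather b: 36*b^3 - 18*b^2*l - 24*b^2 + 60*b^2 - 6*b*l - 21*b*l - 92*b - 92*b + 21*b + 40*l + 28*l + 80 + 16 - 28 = 36*b^3 + b^2*(36 - 18*l) + b*(-27*l - 163) + 68*l + 68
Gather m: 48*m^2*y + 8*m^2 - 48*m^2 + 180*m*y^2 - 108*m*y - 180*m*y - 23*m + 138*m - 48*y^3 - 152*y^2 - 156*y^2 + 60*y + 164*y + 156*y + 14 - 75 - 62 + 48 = m^2*(48*y - 40) + m*(180*y^2 - 288*y + 115) - 48*y^3 - 308*y^2 + 380*y - 75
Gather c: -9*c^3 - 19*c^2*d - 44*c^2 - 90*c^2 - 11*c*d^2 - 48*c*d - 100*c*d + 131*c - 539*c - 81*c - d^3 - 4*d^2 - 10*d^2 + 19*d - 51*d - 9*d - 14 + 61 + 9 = -9*c^3 + c^2*(-19*d - 134) + c*(-11*d^2 - 148*d - 489) - d^3 - 14*d^2 - 41*d + 56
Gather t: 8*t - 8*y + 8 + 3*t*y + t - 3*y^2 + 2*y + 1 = t*(3*y + 9) - 3*y^2 - 6*y + 9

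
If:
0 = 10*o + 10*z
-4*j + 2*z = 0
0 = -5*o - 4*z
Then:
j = 0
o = 0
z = 0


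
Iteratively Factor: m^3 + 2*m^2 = (m + 2)*(m^2) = m*(m + 2)*(m)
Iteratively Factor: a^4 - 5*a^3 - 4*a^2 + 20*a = (a - 2)*(a^3 - 3*a^2 - 10*a) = (a - 5)*(a - 2)*(a^2 + 2*a) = (a - 5)*(a - 2)*(a + 2)*(a)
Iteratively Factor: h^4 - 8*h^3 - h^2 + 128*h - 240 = (h + 4)*(h^3 - 12*h^2 + 47*h - 60) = (h - 4)*(h + 4)*(h^2 - 8*h + 15) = (h - 5)*(h - 4)*(h + 4)*(h - 3)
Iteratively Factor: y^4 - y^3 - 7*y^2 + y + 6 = (y - 1)*(y^3 - 7*y - 6) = (y - 1)*(y + 1)*(y^2 - y - 6) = (y - 1)*(y + 1)*(y + 2)*(y - 3)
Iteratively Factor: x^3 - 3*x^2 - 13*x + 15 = (x - 5)*(x^2 + 2*x - 3) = (x - 5)*(x + 3)*(x - 1)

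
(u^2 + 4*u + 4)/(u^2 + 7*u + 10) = (u + 2)/(u + 5)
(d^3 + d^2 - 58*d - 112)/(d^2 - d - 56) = d + 2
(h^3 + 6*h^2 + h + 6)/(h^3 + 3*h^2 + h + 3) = (h + 6)/(h + 3)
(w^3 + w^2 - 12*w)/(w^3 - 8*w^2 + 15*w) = (w + 4)/(w - 5)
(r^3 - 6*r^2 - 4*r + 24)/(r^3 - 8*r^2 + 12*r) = (r + 2)/r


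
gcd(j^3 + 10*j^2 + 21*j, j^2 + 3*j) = j^2 + 3*j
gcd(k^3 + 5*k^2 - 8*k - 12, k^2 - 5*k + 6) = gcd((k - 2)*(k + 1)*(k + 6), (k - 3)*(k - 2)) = k - 2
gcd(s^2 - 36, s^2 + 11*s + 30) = s + 6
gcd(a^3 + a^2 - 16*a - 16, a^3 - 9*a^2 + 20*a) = a - 4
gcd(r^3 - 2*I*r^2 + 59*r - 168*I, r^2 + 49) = r - 7*I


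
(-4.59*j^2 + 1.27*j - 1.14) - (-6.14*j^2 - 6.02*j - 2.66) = 1.55*j^2 + 7.29*j + 1.52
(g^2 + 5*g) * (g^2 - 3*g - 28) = g^4 + 2*g^3 - 43*g^2 - 140*g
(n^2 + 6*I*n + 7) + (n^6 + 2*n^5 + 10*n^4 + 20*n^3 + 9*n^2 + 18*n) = n^6 + 2*n^5 + 10*n^4 + 20*n^3 + 10*n^2 + 18*n + 6*I*n + 7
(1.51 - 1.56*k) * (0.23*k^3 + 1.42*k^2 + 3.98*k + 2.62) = -0.3588*k^4 - 1.8679*k^3 - 4.0646*k^2 + 1.9226*k + 3.9562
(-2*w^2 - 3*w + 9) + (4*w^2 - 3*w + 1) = 2*w^2 - 6*w + 10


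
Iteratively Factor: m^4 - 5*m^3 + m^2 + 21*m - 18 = (m - 1)*(m^3 - 4*m^2 - 3*m + 18) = (m - 1)*(m + 2)*(m^2 - 6*m + 9) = (m - 3)*(m - 1)*(m + 2)*(m - 3)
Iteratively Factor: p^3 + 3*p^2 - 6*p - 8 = (p + 1)*(p^2 + 2*p - 8) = (p + 1)*(p + 4)*(p - 2)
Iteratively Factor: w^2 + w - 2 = (w + 2)*(w - 1)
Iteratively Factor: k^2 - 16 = (k + 4)*(k - 4)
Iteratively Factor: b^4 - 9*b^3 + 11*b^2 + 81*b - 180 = (b - 3)*(b^3 - 6*b^2 - 7*b + 60) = (b - 5)*(b - 3)*(b^2 - b - 12) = (b - 5)*(b - 4)*(b - 3)*(b + 3)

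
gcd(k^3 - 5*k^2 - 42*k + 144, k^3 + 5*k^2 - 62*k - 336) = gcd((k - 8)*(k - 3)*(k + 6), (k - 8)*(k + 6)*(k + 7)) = k^2 - 2*k - 48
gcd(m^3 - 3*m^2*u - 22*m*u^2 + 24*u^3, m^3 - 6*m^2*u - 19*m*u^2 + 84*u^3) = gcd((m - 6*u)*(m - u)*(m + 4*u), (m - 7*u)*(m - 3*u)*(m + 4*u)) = m + 4*u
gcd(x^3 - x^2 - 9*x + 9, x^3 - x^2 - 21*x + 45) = x - 3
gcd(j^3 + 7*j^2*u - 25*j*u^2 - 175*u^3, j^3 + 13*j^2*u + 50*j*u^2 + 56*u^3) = j + 7*u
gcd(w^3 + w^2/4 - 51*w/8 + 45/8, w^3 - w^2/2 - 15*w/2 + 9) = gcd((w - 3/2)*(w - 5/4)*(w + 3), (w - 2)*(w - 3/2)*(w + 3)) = w^2 + 3*w/2 - 9/2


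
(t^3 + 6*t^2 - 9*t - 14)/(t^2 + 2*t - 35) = (t^2 - t - 2)/(t - 5)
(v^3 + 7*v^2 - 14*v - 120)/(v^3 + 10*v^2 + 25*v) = (v^2 + 2*v - 24)/(v*(v + 5))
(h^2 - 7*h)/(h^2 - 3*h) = (h - 7)/(h - 3)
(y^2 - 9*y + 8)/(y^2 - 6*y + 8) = (y^2 - 9*y + 8)/(y^2 - 6*y + 8)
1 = 1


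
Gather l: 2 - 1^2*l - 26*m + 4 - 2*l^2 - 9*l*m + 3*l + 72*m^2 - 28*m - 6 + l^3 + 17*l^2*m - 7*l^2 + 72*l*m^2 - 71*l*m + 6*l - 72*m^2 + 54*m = l^3 + l^2*(17*m - 9) + l*(72*m^2 - 80*m + 8)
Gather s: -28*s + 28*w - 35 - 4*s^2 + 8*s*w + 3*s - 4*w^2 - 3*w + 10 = -4*s^2 + s*(8*w - 25) - 4*w^2 + 25*w - 25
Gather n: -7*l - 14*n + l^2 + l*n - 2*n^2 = l^2 - 7*l - 2*n^2 + n*(l - 14)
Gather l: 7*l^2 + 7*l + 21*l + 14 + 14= 7*l^2 + 28*l + 28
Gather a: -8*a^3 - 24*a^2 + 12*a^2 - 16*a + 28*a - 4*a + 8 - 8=-8*a^3 - 12*a^2 + 8*a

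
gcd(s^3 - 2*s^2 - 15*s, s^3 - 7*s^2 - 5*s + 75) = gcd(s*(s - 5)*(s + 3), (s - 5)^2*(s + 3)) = s^2 - 2*s - 15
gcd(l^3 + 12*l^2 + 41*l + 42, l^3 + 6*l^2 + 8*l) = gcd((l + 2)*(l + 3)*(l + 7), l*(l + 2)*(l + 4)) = l + 2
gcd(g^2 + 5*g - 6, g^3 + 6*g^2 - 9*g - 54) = g + 6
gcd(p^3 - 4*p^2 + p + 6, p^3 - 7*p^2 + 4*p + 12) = p^2 - p - 2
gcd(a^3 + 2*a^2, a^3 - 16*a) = a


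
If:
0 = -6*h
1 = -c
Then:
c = -1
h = 0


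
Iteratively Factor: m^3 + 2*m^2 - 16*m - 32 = (m + 2)*(m^2 - 16) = (m - 4)*(m + 2)*(m + 4)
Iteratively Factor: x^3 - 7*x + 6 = (x + 3)*(x^2 - 3*x + 2) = (x - 2)*(x + 3)*(x - 1)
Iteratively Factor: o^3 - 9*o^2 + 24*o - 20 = (o - 2)*(o^2 - 7*o + 10) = (o - 5)*(o - 2)*(o - 2)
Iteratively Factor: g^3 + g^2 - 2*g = (g + 2)*(g^2 - g) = (g - 1)*(g + 2)*(g)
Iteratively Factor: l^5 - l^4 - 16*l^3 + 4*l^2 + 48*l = (l + 2)*(l^4 - 3*l^3 - 10*l^2 + 24*l) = (l - 2)*(l + 2)*(l^3 - l^2 - 12*l) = (l - 2)*(l + 2)*(l + 3)*(l^2 - 4*l) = (l - 4)*(l - 2)*(l + 2)*(l + 3)*(l)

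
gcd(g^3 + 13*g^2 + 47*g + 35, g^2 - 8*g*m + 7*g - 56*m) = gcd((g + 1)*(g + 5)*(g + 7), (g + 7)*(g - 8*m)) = g + 7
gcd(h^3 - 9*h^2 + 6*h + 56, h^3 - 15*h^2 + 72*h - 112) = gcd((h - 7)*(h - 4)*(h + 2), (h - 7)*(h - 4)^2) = h^2 - 11*h + 28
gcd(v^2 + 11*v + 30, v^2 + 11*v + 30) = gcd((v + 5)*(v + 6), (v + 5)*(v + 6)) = v^2 + 11*v + 30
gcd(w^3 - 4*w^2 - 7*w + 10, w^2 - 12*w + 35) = w - 5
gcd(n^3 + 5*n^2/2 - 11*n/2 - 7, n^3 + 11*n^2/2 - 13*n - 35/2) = n + 1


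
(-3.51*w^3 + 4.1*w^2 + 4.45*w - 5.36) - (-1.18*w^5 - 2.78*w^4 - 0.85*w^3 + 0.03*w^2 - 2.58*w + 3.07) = 1.18*w^5 + 2.78*w^4 - 2.66*w^3 + 4.07*w^2 + 7.03*w - 8.43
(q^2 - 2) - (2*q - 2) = q^2 - 2*q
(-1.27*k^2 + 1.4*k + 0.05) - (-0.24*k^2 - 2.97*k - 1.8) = -1.03*k^2 + 4.37*k + 1.85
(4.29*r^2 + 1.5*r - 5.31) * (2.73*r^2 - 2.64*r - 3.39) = 11.7117*r^4 - 7.2306*r^3 - 32.9994*r^2 + 8.9334*r + 18.0009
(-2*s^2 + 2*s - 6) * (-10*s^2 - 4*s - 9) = 20*s^4 - 12*s^3 + 70*s^2 + 6*s + 54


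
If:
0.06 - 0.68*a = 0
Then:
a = 0.09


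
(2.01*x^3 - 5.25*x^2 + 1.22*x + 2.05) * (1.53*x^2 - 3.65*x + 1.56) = 3.0753*x^5 - 15.369*x^4 + 24.1647*x^3 - 9.5065*x^2 - 5.5793*x + 3.198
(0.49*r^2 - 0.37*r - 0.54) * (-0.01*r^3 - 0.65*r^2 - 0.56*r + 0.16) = -0.0049*r^5 - 0.3148*r^4 - 0.0285*r^3 + 0.6366*r^2 + 0.2432*r - 0.0864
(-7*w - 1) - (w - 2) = 1 - 8*w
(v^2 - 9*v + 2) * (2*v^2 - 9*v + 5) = 2*v^4 - 27*v^3 + 90*v^2 - 63*v + 10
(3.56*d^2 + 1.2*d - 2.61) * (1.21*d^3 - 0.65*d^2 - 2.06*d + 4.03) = 4.3076*d^5 - 0.862*d^4 - 11.2717*d^3 + 13.5713*d^2 + 10.2126*d - 10.5183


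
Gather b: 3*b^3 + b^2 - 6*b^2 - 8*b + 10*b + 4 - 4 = 3*b^3 - 5*b^2 + 2*b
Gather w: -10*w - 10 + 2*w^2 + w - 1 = 2*w^2 - 9*w - 11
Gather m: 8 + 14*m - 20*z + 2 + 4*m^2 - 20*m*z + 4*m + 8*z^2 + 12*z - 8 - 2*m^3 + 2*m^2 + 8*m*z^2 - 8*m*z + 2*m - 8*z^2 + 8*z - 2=-2*m^3 + 6*m^2 + m*(8*z^2 - 28*z + 20)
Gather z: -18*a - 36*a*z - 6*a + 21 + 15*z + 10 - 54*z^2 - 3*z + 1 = -24*a - 54*z^2 + z*(12 - 36*a) + 32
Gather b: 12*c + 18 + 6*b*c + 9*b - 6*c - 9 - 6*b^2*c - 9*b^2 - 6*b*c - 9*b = b^2*(-6*c - 9) + 6*c + 9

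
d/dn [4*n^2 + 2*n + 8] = 8*n + 2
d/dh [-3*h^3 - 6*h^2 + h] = -9*h^2 - 12*h + 1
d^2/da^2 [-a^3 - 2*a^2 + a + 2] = -6*a - 4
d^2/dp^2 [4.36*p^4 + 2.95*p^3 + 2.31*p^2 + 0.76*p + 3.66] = 52.32*p^2 + 17.7*p + 4.62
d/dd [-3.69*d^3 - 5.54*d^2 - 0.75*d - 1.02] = -11.07*d^2 - 11.08*d - 0.75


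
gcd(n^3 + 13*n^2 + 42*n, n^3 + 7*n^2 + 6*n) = n^2 + 6*n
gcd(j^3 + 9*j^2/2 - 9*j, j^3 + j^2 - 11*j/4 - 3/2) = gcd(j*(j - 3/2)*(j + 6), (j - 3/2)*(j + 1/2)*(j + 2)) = j - 3/2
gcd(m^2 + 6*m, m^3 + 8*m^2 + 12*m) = m^2 + 6*m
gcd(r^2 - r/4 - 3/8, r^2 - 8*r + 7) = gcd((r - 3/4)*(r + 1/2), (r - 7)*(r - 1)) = 1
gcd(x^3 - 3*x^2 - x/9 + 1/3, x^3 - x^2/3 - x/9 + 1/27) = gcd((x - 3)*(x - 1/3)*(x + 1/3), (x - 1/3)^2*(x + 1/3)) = x^2 - 1/9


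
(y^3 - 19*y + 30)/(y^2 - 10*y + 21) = (y^2 + 3*y - 10)/(y - 7)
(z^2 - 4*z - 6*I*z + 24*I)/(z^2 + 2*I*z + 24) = (z^2 - 4*z - 6*I*z + 24*I)/(z^2 + 2*I*z + 24)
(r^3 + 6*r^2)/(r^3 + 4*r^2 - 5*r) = r*(r + 6)/(r^2 + 4*r - 5)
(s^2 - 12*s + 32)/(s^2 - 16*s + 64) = (s - 4)/(s - 8)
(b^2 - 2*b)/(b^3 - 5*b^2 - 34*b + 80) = b/(b^2 - 3*b - 40)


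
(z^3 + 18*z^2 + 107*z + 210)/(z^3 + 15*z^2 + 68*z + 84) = (z + 5)/(z + 2)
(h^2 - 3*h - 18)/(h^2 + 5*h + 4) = (h^2 - 3*h - 18)/(h^2 + 5*h + 4)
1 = 1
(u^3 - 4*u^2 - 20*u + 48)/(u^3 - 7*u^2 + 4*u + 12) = (u + 4)/(u + 1)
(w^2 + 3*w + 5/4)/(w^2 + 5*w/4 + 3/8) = 2*(2*w + 5)/(4*w + 3)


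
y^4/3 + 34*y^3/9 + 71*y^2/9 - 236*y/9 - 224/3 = (y/3 + 1)*(y - 8/3)*(y + 4)*(y + 7)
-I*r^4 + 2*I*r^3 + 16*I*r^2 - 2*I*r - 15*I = (r - 5)*(r + 1)*(r + 3)*(-I*r + I)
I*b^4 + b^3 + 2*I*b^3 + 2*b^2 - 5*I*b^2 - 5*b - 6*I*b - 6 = (b - 2)*(b + 1)*(b + 3)*(I*b + 1)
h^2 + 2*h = h*(h + 2)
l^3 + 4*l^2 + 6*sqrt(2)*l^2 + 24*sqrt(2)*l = l*(l + 4)*(l + 6*sqrt(2))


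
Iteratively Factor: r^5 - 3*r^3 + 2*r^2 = (r)*(r^4 - 3*r^2 + 2*r) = r^2*(r^3 - 3*r + 2) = r^2*(r - 1)*(r^2 + r - 2) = r^2*(r - 1)^2*(r + 2)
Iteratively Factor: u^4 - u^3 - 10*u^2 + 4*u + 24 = (u + 2)*(u^3 - 3*u^2 - 4*u + 12) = (u + 2)^2*(u^2 - 5*u + 6) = (u - 2)*(u + 2)^2*(u - 3)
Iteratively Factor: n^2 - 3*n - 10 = (n + 2)*(n - 5)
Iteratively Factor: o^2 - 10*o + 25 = (o - 5)*(o - 5)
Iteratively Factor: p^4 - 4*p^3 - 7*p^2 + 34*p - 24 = (p - 1)*(p^3 - 3*p^2 - 10*p + 24) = (p - 1)*(p + 3)*(p^2 - 6*p + 8) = (p - 2)*(p - 1)*(p + 3)*(p - 4)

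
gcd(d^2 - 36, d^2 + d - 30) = d + 6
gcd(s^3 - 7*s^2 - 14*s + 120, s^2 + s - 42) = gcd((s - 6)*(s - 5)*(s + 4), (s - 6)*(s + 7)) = s - 6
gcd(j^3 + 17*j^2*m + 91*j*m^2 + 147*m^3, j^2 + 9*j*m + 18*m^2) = j + 3*m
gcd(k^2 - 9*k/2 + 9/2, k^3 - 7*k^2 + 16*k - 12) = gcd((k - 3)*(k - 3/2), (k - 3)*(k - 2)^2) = k - 3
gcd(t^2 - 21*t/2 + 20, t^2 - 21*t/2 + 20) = t^2 - 21*t/2 + 20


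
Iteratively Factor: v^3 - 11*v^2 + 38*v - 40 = (v - 5)*(v^2 - 6*v + 8) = (v - 5)*(v - 2)*(v - 4)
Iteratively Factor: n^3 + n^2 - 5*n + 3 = (n - 1)*(n^2 + 2*n - 3) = (n - 1)^2*(n + 3)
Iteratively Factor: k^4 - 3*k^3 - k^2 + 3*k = (k - 3)*(k^3 - k) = (k - 3)*(k + 1)*(k^2 - k) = k*(k - 3)*(k + 1)*(k - 1)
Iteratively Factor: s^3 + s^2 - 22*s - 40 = (s - 5)*(s^2 + 6*s + 8) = (s - 5)*(s + 4)*(s + 2)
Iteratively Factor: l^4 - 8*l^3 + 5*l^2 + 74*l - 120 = (l - 4)*(l^3 - 4*l^2 - 11*l + 30) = (l - 4)*(l - 2)*(l^2 - 2*l - 15) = (l - 5)*(l - 4)*(l - 2)*(l + 3)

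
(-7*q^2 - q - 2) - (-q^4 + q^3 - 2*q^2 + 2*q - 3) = q^4 - q^3 - 5*q^2 - 3*q + 1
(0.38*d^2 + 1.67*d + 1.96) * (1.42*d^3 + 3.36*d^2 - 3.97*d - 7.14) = 0.5396*d^5 + 3.6482*d^4 + 6.8858*d^3 - 2.7575*d^2 - 19.705*d - 13.9944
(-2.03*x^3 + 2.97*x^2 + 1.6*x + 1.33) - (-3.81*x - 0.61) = -2.03*x^3 + 2.97*x^2 + 5.41*x + 1.94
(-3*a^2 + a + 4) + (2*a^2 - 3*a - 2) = -a^2 - 2*a + 2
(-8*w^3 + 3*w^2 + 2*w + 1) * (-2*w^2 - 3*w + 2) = 16*w^5 + 18*w^4 - 29*w^3 - 2*w^2 + w + 2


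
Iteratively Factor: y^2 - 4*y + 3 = (y - 1)*(y - 3)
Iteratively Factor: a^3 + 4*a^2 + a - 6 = (a + 2)*(a^2 + 2*a - 3) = (a - 1)*(a + 2)*(a + 3)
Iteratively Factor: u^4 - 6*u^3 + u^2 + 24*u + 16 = (u + 1)*(u^3 - 7*u^2 + 8*u + 16) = (u - 4)*(u + 1)*(u^2 - 3*u - 4) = (u - 4)*(u + 1)^2*(u - 4)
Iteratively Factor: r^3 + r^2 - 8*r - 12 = (r + 2)*(r^2 - r - 6) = (r - 3)*(r + 2)*(r + 2)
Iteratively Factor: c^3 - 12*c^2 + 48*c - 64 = (c - 4)*(c^2 - 8*c + 16) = (c - 4)^2*(c - 4)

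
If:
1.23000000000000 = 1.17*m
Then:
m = 1.05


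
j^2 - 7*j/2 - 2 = (j - 4)*(j + 1/2)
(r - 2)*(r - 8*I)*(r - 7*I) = r^3 - 2*r^2 - 15*I*r^2 - 56*r + 30*I*r + 112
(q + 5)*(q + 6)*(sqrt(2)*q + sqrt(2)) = sqrt(2)*q^3 + 12*sqrt(2)*q^2 + 41*sqrt(2)*q + 30*sqrt(2)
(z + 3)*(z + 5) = z^2 + 8*z + 15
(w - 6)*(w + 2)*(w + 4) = w^3 - 28*w - 48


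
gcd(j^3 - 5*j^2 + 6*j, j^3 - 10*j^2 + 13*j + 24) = j - 3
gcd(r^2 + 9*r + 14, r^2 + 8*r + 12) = r + 2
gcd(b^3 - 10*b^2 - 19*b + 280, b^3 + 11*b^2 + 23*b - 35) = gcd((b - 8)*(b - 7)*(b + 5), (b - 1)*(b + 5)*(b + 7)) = b + 5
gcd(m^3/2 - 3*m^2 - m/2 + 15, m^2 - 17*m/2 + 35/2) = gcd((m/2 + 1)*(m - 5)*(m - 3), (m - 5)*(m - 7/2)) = m - 5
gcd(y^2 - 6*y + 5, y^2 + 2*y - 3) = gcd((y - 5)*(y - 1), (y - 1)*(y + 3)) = y - 1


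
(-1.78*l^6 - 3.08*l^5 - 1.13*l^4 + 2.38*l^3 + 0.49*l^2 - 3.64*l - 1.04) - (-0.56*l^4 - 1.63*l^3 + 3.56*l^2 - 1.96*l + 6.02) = -1.78*l^6 - 3.08*l^5 - 0.57*l^4 + 4.01*l^3 - 3.07*l^2 - 1.68*l - 7.06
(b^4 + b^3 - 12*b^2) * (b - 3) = b^5 - 2*b^4 - 15*b^3 + 36*b^2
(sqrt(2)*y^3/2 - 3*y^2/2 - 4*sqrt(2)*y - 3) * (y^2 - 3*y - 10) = sqrt(2)*y^5/2 - 3*sqrt(2)*y^4/2 - 3*y^4/2 - 9*sqrt(2)*y^3 + 9*y^3/2 + 12*y^2 + 12*sqrt(2)*y^2 + 9*y + 40*sqrt(2)*y + 30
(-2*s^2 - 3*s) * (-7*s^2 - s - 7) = 14*s^4 + 23*s^3 + 17*s^2 + 21*s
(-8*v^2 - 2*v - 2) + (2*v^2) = -6*v^2 - 2*v - 2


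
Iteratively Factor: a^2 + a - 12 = (a - 3)*(a + 4)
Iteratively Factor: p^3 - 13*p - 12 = (p - 4)*(p^2 + 4*p + 3) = (p - 4)*(p + 3)*(p + 1)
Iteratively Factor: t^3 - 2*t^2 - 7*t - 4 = (t - 4)*(t^2 + 2*t + 1) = (t - 4)*(t + 1)*(t + 1)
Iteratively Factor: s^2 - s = (s - 1)*(s)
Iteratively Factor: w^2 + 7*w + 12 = (w + 3)*(w + 4)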